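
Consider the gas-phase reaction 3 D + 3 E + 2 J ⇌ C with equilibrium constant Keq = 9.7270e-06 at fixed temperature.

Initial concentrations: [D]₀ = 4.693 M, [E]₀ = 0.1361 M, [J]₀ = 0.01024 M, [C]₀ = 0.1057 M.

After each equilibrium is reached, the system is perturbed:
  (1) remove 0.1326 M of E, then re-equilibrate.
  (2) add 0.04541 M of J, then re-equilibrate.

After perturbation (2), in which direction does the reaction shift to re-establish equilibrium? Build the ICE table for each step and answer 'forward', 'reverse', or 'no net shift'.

Direction: forward

Q₀ = 3869 vs Keq = 9.7270e-06 ⇒ Q>K, reverse
Step 1:
                  D         E         J         C
  Initial     4.693    0.1361   0.01024    0.1057
  Change     0.3171    0.3171    0.2114   -0.1057
  Equil        5.01    0.4532    0.2216 5.5923e-06
  solve Keq expr → x = -0.1057; check Q = 9.7270e-06
Then remove 0.1326 M of E.
Step 2:
                  D         E         J         C
  Initial      5.01    0.3206    0.2216 5.5923e-06
  Change  1.0837e-05 1.0837e-05 7.2245e-06 -3.6123e-06
  Equil        5.01    0.3206    0.2216 1.9800e-06
  solve Keq expr → x = -3.6123e-06; check Q = 9.7270e-06
Then add 0.04541 M of J.
Step 3:
                  D         E         J         C
  Initial      5.01    0.3206     0.267 1.9800e-06
  Change  -2.6830e-06 -2.6830e-06 -1.7887e-06 8.9434e-07
  Equil        5.01    0.3206     0.267 2.8743e-06
  solve Keq expr → x = 8.9434e-07; check Q = 9.7270e-06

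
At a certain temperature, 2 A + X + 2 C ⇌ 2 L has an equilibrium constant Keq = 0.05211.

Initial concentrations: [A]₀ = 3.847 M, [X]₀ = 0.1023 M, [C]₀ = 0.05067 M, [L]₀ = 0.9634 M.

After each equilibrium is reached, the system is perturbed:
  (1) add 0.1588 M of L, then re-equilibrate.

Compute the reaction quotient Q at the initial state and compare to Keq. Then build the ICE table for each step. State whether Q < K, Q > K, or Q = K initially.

Q₀ = 238.8; Q > K (proceeds reverse)

Q₀ = 238.8 vs Keq = 0.05211 ⇒ Q>K, reverse
Step 1:
                  A         X         C         L
  I           3.847    0.1023   0.05067    0.9634
  C           0.572     0.286     0.572    -0.572
  E           4.419    0.3883    0.6227    0.3914
  solve Keq expr → x = -0.286; check Q = 0.05211
Then add 0.1588 M of L.
Step 2:
                  A         X         C         L
  I           4.419    0.3883    0.6227    0.5502
  C         0.07899   0.03949   0.07899  -0.07899
  E           4.498    0.4278    0.7017    0.4712
  solve Keq expr → x = -0.03949; check Q = 0.05211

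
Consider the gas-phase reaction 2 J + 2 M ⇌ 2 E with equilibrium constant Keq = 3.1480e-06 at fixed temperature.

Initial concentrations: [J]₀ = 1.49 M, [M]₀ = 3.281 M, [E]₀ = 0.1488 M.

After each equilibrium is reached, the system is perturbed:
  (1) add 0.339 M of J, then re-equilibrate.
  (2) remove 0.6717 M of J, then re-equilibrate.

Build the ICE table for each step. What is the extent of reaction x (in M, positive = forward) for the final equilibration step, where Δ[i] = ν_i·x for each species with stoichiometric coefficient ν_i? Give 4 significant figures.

Q₀ = 9.2645e-04 vs Keq = 3.1480e-06 ⇒ Q>K, reverse
Step 1:
                  J         M         E
  Initial      1.49     3.281    0.1488
  Change     0.1389    0.1389   -0.1389
  Equil       1.629      3.42  0.009884
  solve Keq expr → x = -0.06946; check Q = 3.1480e-06
Then add 0.339 M of J.
Step 2:
                  J         M         E
  Initial     1.968      3.42  0.009884
  Change  -0.002038 -0.002038  0.002038
  Equil       1.966     3.418   0.01192
  solve Keq expr → x = 0.001019; check Q = 3.1480e-06
Then remove 0.6717 M of J.
Step 3:
                  J         M         E
  Initial     1.294     3.418   0.01192
  Change    0.00404   0.00404  -0.00404
  Equil       1.298     3.422  0.007882
  solve Keq expr → x = -0.00202; check Q = 3.1480e-06

x = -0.00202 M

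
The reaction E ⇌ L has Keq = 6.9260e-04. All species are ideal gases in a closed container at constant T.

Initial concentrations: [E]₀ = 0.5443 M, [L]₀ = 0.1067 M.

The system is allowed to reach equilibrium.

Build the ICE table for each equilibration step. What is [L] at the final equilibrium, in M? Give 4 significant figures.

[L]_eq = 4.5057e-04 M

Q₀ = 0.196 vs Keq = 6.9260e-04 ⇒ Q>K, reverse
Step 1:
                  E         L
  init       0.5443    0.1067
  Δ          0.1062   -0.1062
  eq         0.6505 4.5057e-04
  solve Keq expr → x = -0.1062; check Q = 6.9260e-04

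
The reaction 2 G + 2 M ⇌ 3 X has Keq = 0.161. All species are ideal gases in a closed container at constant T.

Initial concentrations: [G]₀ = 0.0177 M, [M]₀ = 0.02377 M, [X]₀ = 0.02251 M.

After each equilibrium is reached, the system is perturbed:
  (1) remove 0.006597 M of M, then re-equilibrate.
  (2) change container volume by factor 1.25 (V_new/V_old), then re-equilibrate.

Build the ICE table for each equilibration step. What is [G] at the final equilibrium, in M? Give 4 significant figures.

Q₀ = 64.43 vs Keq = 0.161 ⇒ Q>K, reverse
Step 1:
                  G         M         X
  init       0.0177   0.02377   0.02251
  Δ         0.01133   0.01133    -0.017
  eq        0.02903    0.0351  0.005509
  solve Keq expr → x = -0.005667; check Q = 0.161
Then remove 0.006597 M of M.
Step 2:
                  G         M         X
  init      0.02903   0.02851  0.005509
  Δ       4.1439e-04 4.1439e-04 -6.2159e-04
  eq        0.02945   0.02892  0.004888
  solve Keq expr → x = -2.0720e-04; check Q = 0.161
Then change container volume by factor 1.25 (V_new/V_old).
Step 3:
                  G         M         X
  init      0.02356   0.02314   0.00391
  Δ       1.6415e-04 1.6415e-04 -2.4623e-04
  eq        0.02372    0.0233  0.003664
  solve Keq expr → x = -8.2076e-05; check Q = 0.161

[G]_eq = 0.02372 M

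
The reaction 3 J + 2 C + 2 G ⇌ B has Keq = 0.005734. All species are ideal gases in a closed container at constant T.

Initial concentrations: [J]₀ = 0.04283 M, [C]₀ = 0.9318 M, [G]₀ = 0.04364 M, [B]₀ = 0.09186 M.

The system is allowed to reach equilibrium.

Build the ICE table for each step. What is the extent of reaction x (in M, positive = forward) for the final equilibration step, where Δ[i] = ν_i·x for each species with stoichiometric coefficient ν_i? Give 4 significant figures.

Q₀ = 7.0708e+05 vs Keq = 0.005734 ⇒ Q>K, reverse
Step 1:
                   J          C          G          B
  Initial    0.04283     0.9318    0.04364    0.09186
  Change      0.2755     0.1837     0.1837   -0.09185
  Equil       0.3184      1.115     0.2273 1.1900e-05
  solve Keq expr → x = -0.09185; check Q = 0.005734

x = -0.09185 M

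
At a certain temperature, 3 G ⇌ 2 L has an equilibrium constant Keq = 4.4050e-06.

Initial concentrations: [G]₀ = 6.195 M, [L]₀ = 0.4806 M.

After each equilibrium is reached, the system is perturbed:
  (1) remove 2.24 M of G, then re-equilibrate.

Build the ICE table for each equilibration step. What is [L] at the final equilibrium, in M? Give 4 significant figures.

[L]_eq = 0.02101 M

Q₀ = 9.7150e-04 vs Keq = 4.4050e-06 ⇒ Q>K, reverse
Step 1:
                  G         L
  Initial     6.195    0.4806
  Change     0.6643   -0.4429
  Equil       6.859    0.0377
  solve Keq expr → x = -0.2214; check Q = 4.4050e-06
Then remove 2.24 M of G.
Step 2:
                  G         L
  Initial     4.619    0.0377
  Change    0.02505   -0.0167
  Equil       4.644   0.02101
  solve Keq expr → x = -0.008349; check Q = 4.4050e-06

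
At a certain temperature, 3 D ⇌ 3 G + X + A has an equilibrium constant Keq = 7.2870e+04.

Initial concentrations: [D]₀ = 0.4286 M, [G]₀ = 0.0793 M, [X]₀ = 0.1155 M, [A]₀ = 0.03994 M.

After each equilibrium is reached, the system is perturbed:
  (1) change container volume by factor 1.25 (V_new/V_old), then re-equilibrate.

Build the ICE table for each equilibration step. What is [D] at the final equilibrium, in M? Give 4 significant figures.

[D]_eq = 0.002996 M

Q₀ = 2.9218e-05 vs Keq = 7.2870e+04 ⇒ Q<K, forward
Step 1:
                   D          G          X          A
  init        0.4286     0.0793     0.1155    0.03994
  Δ          -0.4243     0.4243     0.1414     0.1414
  eq        0.004338     0.5036     0.2569     0.1814
  solve Keq expr → x = 0.1414; check Q = 7.2870e+04
Then change container volume by factor 1.25 (V_new/V_old).
Step 2:
                   D          G          X          A
  init      0.003471     0.4028     0.2055     0.1451
  Δ       -4.7435e-04 4.7435e-04 1.5812e-04 1.5812e-04
  eq        0.002996     0.4033     0.2057     0.1452
  solve Keq expr → x = 1.5812e-04; check Q = 7.2870e+04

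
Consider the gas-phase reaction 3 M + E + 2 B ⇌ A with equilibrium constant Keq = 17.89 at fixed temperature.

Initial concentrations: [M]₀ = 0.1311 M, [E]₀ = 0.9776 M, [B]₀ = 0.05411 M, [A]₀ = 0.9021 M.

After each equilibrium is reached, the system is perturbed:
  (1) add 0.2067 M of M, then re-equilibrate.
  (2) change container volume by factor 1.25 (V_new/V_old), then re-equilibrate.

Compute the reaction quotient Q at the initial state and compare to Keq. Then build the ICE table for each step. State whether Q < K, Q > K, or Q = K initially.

Q₀ = 1.3987e+05 vs Keq = 17.89 ⇒ Q>K, reverse
Step 1:
                   M          E          B          A
  I           0.1311     0.9776    0.05411     0.9021
  C           0.4945     0.1648     0.3297    -0.1648
  E           0.6256      1.142     0.3838     0.7373
  solve Keq expr → x = -0.1648; check Q = 17.89
Then add 0.2067 M of M.
Step 2:
                   M          E          B          A
  I           0.8323      1.142     0.3838     0.7373
  C          -0.1019   -0.03396   -0.06792    0.03396
  E           0.7305      1.108     0.3159     0.7712
  solve Keq expr → x = 0.03396; check Q = 17.89
Then change container volume by factor 1.25 (V_new/V_old).
Step 3:
                   M          E          B          A
  I           0.5844     0.8868     0.2527      0.617
  C           0.1086     0.0362     0.0724    -0.0362
  E            0.693      0.923     0.3251     0.5808
  solve Keq expr → x = -0.0362; check Q = 17.89

Q₀ = 1.3987e+05; Q > K (proceeds reverse)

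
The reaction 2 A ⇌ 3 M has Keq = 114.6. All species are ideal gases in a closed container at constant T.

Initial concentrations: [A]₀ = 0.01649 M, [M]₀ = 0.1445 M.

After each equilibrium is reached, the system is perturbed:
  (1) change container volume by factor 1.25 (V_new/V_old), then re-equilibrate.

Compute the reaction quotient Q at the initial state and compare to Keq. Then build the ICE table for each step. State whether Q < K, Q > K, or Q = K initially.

Q₀ = 11.1; Q < K (proceeds forward)

Q₀ = 11.1 vs Keq = 114.6 ⇒ Q<K, forward
Step 1:
                  A         M
  init      0.01649    0.1445
  Δ         -0.0105   0.01575
  eq       0.005992    0.1602
  solve Keq expr → x = 0.005249; check Q = 114.6
Then change container volume by factor 1.25 (V_new/V_old).
Step 2:
                  A         M
  init     0.004794    0.1282
  Δ       -4.7063e-04 7.0595e-04
  eq       0.004323    0.1289
  solve Keq expr → x = 2.3532e-04; check Q = 114.6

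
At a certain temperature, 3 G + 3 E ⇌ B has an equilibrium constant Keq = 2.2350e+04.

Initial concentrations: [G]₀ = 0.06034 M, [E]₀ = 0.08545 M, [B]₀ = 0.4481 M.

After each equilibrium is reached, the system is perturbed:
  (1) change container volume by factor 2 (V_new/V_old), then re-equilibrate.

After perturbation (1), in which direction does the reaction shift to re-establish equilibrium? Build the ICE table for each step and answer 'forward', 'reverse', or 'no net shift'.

Direction: reverse

Q₀ = 3.2691e+06 vs Keq = 2.2350e+04 ⇒ Q>K, reverse
Step 1:
                  G         E         B
  Initial   0.06034   0.08545    0.4481
  Change    0.09051   0.09051  -0.03017
  Equil      0.1508     0.176    0.4179
  solve Keq expr → x = -0.03017; check Q = 2.2350e+04
Then change container volume by factor 2 (V_new/V_old).
Step 2:
                  G         E         B
  Initial   0.07542   0.08798     0.209
  Change    0.06112   0.06112  -0.02037
  Equil      0.1365    0.1491    0.1886
  solve Keq expr → x = -0.02037; check Q = 2.2350e+04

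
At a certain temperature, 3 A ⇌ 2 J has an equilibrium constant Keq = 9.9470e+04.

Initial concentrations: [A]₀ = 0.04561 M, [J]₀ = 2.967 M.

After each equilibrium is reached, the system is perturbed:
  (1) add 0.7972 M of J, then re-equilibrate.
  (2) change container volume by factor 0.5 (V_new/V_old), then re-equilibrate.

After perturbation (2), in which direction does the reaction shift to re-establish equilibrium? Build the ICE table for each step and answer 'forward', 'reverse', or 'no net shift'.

Q₀ = 9.2780e+04 vs Keq = 9.9470e+04 ⇒ Q<K, forward
Step 1:
                   A          J
  I          0.04561      2.967
  C        -0.001039 6.9293e-04
  E          0.04457      2.968
  solve Keq expr → x = 3.4646e-04; check Q = 9.9470e+04
Then add 0.7972 M of J.
Step 2:
                   A          J
  I          0.04457      3.765
  C         0.007615  -0.005076
  E          0.05219       3.76
  solve Keq expr → x = -0.002538; check Q = 9.9470e+04
Then change container volume by factor 0.5 (V_new/V_old).
Step 3:
                   A          J
  I           0.1044       7.52
  C         -0.02143    0.01428
  E          0.08294      7.534
  solve Keq expr → x = 0.007142; check Q = 9.9470e+04

Direction: forward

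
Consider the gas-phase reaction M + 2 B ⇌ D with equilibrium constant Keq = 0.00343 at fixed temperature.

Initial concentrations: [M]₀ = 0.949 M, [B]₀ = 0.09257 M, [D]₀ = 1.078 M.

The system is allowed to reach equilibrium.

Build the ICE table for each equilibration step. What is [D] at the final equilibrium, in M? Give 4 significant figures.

[D]_eq = 0.03261 M

Q₀ = 132.6 vs Keq = 0.00343 ⇒ Q>K, reverse
Step 1:
                   M          B          D
  Initial      0.949    0.09257      1.078
  Change       1.045      2.091     -1.045
  Equil        1.994      2.183    0.03261
  solve Keq expr → x = -1.045; check Q = 0.00343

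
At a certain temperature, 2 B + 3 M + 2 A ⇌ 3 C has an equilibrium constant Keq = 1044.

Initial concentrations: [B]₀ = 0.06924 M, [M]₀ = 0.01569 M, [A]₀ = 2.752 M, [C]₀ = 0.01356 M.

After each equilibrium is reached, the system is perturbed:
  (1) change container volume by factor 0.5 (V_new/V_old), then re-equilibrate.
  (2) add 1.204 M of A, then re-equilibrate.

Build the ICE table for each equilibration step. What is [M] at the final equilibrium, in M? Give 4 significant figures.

Q₀ = 17.78 vs Keq = 1044 ⇒ Q<K, forward
Step 1:
                  B         M         A         C
  I         0.06924   0.01569     2.752   0.01356
  C       -0.005778 -0.008667 -0.005778  0.008667
  E         0.06346  0.007023     2.746   0.02223
  solve Keq expr → x = 0.002889; check Q = 1044
Then change container volume by factor 0.5 (V_new/V_old).
Step 2:
                  B         M         A         C
  I          0.1269   0.01405     5.492   0.04445
  C       -0.004913  -0.00737 -0.004913   0.00737
  E           0.122  0.006675     5.488   0.05182
  solve Keq expr → x = 0.002457; check Q = 1044
Then add 1.204 M of A.
Step 3:
                  B         M         A         C
  I           0.122  0.006675     6.692   0.05182
  C       -4.8571e-04 -7.2856e-04 -4.8571e-04 7.2856e-04
  E          0.1215  0.005947     6.691   0.05255
  solve Keq expr → x = 2.4285e-04; check Q = 1044

[M]_eq = 0.005947 M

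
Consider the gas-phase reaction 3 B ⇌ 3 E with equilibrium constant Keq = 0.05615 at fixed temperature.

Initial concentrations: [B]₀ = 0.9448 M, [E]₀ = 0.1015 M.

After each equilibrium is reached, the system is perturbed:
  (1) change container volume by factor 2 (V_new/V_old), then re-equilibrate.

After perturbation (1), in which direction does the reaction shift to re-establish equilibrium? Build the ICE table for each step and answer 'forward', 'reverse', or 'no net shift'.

Direction: no net shift

Q₀ = 0.00124 vs Keq = 0.05615 ⇒ Q<K, forward
Step 1:
                    B           E
  Initial      0.9448      0.1015
  Change      -0.1882      0.1882
  Equil        0.7566      0.2897
  solve Keq expr → x = 0.06274; check Q = 0.05615
Then change container volume by factor 2 (V_new/V_old).
Step 2:
                    B           E
  Initial      0.3783      0.1449
  Change            0           0
  Equil        0.3783      0.1449
  solve Keq expr → x = 0; check Q = 0.05615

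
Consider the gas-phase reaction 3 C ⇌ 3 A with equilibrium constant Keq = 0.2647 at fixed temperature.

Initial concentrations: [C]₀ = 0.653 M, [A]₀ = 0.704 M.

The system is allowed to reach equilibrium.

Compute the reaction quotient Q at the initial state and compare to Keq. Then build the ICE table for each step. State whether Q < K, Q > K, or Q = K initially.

Q₀ = 1.253 vs Keq = 0.2647 ⇒ Q>K, reverse
Step 1:
                    C           A
  I             0.653       0.704
  C            0.1734     -0.1734
  E            0.8264      0.5306
  solve Keq expr → x = -0.0578; check Q = 0.2647

Q₀ = 1.253; Q > K (proceeds reverse)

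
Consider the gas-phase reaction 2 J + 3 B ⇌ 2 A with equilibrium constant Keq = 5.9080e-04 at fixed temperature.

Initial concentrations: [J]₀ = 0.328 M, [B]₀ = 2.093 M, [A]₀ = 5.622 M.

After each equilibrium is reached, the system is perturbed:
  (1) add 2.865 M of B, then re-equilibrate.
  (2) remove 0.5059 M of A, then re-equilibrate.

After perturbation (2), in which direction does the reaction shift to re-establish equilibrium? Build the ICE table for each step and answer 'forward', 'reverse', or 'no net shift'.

Direction: forward

Q₀ = 32.04 vs Keq = 5.9080e-04 ⇒ Q>K, reverse
Step 1:
                  J         B         A
  init        0.328     2.093     5.622
  Δ            3.63     5.446     -3.63
  eq          3.958     7.539     1.992
  solve Keq expr → x = -1.815; check Q = 5.9080e-04
Then add 2.865 M of B.
Step 2:
                  J         B         A
  init        3.958      10.4     1.992
  Δ         -0.5129   -0.7694    0.5129
  eq          3.446     9.634     2.504
  solve Keq expr → x = 0.2565; check Q = 5.9080e-04
Then remove 0.5059 M of A.
Step 3:
                  J         B         A
  init        3.446     9.634     1.999
  Δ         -0.2229   -0.3344    0.2229
  eq          3.223       9.3     2.221
  solve Keq expr → x = 0.1115; check Q = 5.9080e-04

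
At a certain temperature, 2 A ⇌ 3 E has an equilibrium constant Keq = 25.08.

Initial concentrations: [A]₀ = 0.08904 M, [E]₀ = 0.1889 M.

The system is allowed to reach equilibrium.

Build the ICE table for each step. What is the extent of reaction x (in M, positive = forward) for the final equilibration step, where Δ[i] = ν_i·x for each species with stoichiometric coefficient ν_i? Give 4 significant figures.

x = 0.02985 M

Q₀ = 0.8502 vs Keq = 25.08 ⇒ Q<K, forward
Step 1:
                  A         E
  I         0.08904    0.1889
  C         -0.0597   0.08955
  E         0.02934    0.2785
  solve Keq expr → x = 0.02985; check Q = 25.08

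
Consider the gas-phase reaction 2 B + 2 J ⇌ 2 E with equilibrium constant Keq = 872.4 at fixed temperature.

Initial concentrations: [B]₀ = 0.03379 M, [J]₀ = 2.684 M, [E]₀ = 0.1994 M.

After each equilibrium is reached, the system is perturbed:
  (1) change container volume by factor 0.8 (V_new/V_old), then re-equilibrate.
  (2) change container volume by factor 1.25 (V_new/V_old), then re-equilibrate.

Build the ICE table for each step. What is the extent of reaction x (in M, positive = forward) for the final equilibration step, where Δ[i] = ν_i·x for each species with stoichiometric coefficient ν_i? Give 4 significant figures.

Q₀ = 4.834 vs Keq = 872.4 ⇒ Q<K, forward
Step 1:
                    B           J           E
  I           0.03379       2.684      0.1994
  C          -0.03085    -0.03085     0.03085
  E          0.002938       2.653      0.2303
  solve Keq expr → x = 0.01543; check Q = 872.4
Then change container volume by factor 0.8 (V_new/V_old).
Step 2:
                    B           J           E
  I          0.003673       3.316      0.2878
  C       -7.2649e-04 -7.2649e-04  7.2649e-04
  E          0.002946       3.316      0.2885
  solve Keq expr → x = 3.6325e-04; check Q = 872.4
Then change container volume by factor 1.25 (V_new/V_old).
Step 3:
                    B           J           E
  I          0.002357       2.653      0.2308
  C        5.8119e-04  5.8119e-04 -5.8119e-04
  E          0.002938       2.653      0.2303
  solve Keq expr → x = -2.9060e-04; check Q = 872.4

x = -2.9060e-04 M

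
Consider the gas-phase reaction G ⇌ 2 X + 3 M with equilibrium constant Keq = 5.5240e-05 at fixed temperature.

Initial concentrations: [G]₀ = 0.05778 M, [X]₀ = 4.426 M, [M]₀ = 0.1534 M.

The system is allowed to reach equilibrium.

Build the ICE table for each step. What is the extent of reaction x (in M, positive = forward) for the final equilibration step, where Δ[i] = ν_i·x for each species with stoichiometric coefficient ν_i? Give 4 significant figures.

Q₀ = 1.224 vs Keq = 5.5240e-05 ⇒ Q>K, reverse
Step 1:
                    G           X           M
  init        0.05778       4.426      0.1534
  Δ           0.04887    -0.09773     -0.1466
  eq           0.1066       4.328      0.0068
  solve Keq expr → x = -0.04887; check Q = 5.5240e-05

x = -0.04887 M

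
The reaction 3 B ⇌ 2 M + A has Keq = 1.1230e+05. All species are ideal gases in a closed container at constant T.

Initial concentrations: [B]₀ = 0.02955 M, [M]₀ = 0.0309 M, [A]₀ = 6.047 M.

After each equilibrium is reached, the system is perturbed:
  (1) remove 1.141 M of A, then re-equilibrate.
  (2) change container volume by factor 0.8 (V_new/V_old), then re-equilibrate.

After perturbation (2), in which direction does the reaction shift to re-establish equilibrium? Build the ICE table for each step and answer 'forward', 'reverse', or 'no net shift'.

Direction: no net shift

Q₀ = 223.8 vs Keq = 1.1230e+05 ⇒ Q<K, forward
Step 1:
                  B         M         A
  Initial   0.02955    0.0309     6.047
  Change   -0.02461   0.01641  0.008203
  Equil    0.004941   0.04731     6.055
  solve Keq expr → x = 0.008203; check Q = 1.1230e+05
Then remove 1.141 M of A.
Step 2:
                  B         M         A
  Initial  0.004941   0.04731     4.914
  Change  -3.1840e-04 2.1227e-04 1.0613e-04
  Equil    0.004623   0.04752     4.914
  solve Keq expr → x = 1.0613e-04; check Q = 1.1230e+05
Then change container volume by factor 0.8 (V_new/V_old).
Step 3:
                  B         M         A
  Initial  0.005779    0.0594     6.143
  Change          0         0         0
  Equil    0.005779    0.0594     6.143
  solve Keq expr → x = 0; check Q = 1.1230e+05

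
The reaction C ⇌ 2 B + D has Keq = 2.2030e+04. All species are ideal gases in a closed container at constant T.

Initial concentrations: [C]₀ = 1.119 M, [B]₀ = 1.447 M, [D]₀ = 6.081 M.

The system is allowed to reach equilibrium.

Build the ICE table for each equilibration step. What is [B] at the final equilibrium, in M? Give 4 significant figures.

[B]_eq = 3.676 M

Q₀ = 11.38 vs Keq = 2.2030e+04 ⇒ Q<K, forward
Step 1:
                  C         B         D
  I           1.119     1.447     6.081
  C          -1.115     2.229     1.115
  E        0.004414     3.676     7.196
  solve Keq expr → x = 1.115; check Q = 2.2030e+04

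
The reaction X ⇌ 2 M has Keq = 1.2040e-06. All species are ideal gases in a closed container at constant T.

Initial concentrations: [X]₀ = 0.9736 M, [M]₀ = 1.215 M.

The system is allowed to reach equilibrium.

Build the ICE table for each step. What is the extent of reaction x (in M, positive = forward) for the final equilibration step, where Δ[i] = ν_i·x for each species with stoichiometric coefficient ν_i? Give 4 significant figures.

Q₀ = 1.516 vs Keq = 1.2040e-06 ⇒ Q>K, reverse
Step 1:
                   X          M
  Initial     0.9736      1.215
  Change      0.6068     -1.214
  Equil         1.58   0.001379
  solve Keq expr → x = -0.6068; check Q = 1.2040e-06

x = -0.6068 M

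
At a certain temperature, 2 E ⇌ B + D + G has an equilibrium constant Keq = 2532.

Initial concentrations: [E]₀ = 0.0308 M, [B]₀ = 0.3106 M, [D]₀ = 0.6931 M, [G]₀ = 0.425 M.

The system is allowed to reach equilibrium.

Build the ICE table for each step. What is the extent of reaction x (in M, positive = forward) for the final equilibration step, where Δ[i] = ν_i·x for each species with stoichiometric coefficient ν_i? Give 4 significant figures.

x = 0.01226 M

Q₀ = 96.45 vs Keq = 2532 ⇒ Q<K, forward
Step 1:
                  E         B         D         G
  I          0.0308    0.3106    0.6931     0.425
  C        -0.02453   0.01226   0.01226   0.01226
  E        0.006271    0.3229    0.7054    0.4373
  solve Keq expr → x = 0.01226; check Q = 2532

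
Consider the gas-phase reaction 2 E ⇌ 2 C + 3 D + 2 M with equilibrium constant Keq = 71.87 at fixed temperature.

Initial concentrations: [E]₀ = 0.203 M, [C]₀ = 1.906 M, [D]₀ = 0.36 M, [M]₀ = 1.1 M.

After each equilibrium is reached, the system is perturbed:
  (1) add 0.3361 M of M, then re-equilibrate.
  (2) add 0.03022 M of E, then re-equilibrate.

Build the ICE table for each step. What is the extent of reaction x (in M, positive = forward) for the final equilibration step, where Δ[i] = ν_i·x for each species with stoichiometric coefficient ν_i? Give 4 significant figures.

x = 0.008799 M

Q₀ = 4.977 vs Keq = 71.87 ⇒ Q<K, forward
Step 1:
                   E          C          D          M
  I            0.203      1.906       0.36        1.1
  C         -0.09974    0.09974     0.1496    0.09974
  E           0.1033      2.006     0.5096        1.2
  solve Keq expr → x = 0.04987; check Q = 71.87
Then add 0.3361 M of M.
Step 2:
                   E          C          D          M
  I           0.1033      2.006     0.5096      1.536
  C          0.01685   -0.01685   -0.02528   -0.01685
  E           0.1201      1.989     0.4843      1.519
  solve Keq expr → x = -0.008427; check Q = 71.87
Then add 0.03022 M of E.
Step 3:
                   E          C          D          M
  I           0.1503      1.989     0.4843      1.519
  C          -0.0176     0.0176     0.0264     0.0176
  E           0.1327      2.006     0.5107      1.537
  solve Keq expr → x = 0.008799; check Q = 71.87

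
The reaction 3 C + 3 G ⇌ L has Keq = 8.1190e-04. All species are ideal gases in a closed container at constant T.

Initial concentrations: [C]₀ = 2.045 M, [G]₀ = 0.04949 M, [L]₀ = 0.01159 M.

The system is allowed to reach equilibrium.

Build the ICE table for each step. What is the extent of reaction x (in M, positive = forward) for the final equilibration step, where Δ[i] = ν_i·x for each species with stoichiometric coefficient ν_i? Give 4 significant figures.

Q₀ = 11.18 vs Keq = 8.1190e-04 ⇒ Q>K, reverse
Step 1:
                    C           G           L
  Initial       2.045     0.04949     0.01159
  Change      0.03476     0.03476    -0.01159
  Equil          2.08     0.08425  4.3672e-06
  solve Keq expr → x = -0.01159; check Q = 8.1190e-04

x = -0.01159 M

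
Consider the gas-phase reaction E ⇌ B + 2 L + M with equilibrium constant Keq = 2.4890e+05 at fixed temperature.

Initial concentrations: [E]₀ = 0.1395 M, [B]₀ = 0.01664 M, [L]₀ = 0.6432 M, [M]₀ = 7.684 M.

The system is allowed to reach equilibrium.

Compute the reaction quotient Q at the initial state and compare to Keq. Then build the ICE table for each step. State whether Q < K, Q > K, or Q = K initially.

Q₀ = 0.3792 vs Keq = 2.4890e+05 ⇒ Q<K, forward
Step 1:
                  E         B         L         M
  Initial    0.1395   0.01664    0.6432     7.684
  Change    -0.1395    0.1395     0.279    0.1395
  Equil   4.1737e-06    0.1561    0.9222     7.823
  solve Keq expr → x = 0.1395; check Q = 2.4890e+05

Q₀ = 0.3792; Q < K (proceeds forward)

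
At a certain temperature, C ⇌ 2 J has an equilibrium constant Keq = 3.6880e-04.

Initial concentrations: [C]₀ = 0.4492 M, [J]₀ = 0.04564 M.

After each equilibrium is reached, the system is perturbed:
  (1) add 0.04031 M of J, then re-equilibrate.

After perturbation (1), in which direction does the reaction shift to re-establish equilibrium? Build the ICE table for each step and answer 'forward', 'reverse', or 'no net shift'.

Direction: reverse

Q₀ = 0.004637 vs Keq = 3.6880e-04 ⇒ Q>K, reverse
Step 1:
                  C         J
  init       0.4492   0.04564
  Δ         0.01627  -0.03254
  eq         0.4655    0.0131
  solve Keq expr → x = -0.01627; check Q = 3.6880e-04
Then add 0.04031 M of J.
Step 2:
                  C         J
  init       0.4655   0.05341
  Δ         0.02002  -0.04003
  eq         0.4855   0.01338
  solve Keq expr → x = -0.02002; check Q = 3.6880e-04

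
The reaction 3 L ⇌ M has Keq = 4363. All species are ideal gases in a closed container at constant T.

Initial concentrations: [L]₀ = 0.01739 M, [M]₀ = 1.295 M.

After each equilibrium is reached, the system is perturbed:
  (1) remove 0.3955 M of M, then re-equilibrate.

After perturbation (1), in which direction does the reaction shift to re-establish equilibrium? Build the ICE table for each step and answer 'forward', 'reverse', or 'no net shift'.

Q₀ = 2.4625e+05 vs Keq = 4363 ⇒ Q>K, reverse
Step 1:
                  L         M
  Initial   0.01739     1.295
  Change    0.04903  -0.01634
  Equil     0.06642     1.279
  solve Keq expr → x = -0.01634; check Q = 4363
Then remove 0.3955 M of M.
Step 2:
                  L         M
  Initial   0.06642    0.8832
  Change  -0.007652  0.002551
  Equil     0.05877    0.8857
  solve Keq expr → x = 0.002551; check Q = 4363

Direction: forward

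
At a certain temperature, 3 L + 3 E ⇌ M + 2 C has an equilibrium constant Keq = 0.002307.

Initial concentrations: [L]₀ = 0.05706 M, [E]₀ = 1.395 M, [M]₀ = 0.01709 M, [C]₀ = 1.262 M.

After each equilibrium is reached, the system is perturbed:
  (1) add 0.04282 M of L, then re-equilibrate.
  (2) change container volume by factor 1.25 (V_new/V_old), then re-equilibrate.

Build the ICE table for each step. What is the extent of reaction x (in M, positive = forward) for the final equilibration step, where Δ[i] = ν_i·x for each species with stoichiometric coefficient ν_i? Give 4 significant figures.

Q₀ = 53.97 vs Keq = 0.002307 ⇒ Q>K, reverse
Step 1:
                    L           E           M           C
  Initial     0.05706       1.395     0.01709       1.262
  Change      0.05125     0.05125    -0.01708    -0.03417
  Equil        0.1083       1.446  5.8821e-06       1.228
  solve Keq expr → x = -0.01708; check Q = 0.002307
Then add 0.04282 M of L.
Step 2:
                    L           E           M           C
  Initial      0.1511       1.446  5.8821e-06       1.228
  Change  -3.0260e-05 -3.0260e-05  1.0087e-05  2.0173e-05
  Equil        0.1511       1.446  1.5969e-05       1.228
  solve Keq expr → x = 1.0087e-05; check Q = 0.002307
Then change container volume by factor 1.25 (V_new/V_old).
Step 3:
                    L           E           M           C
  Initial      0.1209       1.157  1.2775e-05      0.9823
  Change   1.8692e-05  1.8692e-05 -6.2307e-06 -1.2461e-05
  Equil        0.1209       1.157  6.5443e-06      0.9823
  solve Keq expr → x = -6.2307e-06; check Q = 0.002307

x = -6.2307e-06 M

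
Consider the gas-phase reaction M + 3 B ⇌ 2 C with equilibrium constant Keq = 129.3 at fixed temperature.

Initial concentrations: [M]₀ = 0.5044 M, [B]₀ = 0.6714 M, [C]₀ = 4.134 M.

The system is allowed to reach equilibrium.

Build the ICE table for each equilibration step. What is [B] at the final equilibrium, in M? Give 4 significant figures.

Q₀ = 111.9 vs Keq = 129.3 ⇒ Q<K, forward
Step 1:
                  M         B         C
  Initial    0.5044    0.6714     4.134
  Change  -0.008661  -0.02598   0.01732
  Equil      0.4957    0.6454     4.151
  solve Keq expr → x = 0.008661; check Q = 129.3

[B]_eq = 0.6454 M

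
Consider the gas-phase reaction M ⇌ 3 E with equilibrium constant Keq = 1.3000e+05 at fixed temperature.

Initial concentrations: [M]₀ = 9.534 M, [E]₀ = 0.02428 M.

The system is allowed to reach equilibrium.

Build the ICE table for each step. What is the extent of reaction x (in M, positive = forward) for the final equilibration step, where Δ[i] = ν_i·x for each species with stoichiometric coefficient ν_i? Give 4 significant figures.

x = 9.363 M

Q₀ = 1.5013e-06 vs Keq = 1.3000e+05 ⇒ Q<K, forward
Step 1:
                  M         E
  init        9.534   0.02428
  Δ          -9.363     28.09
  eq         0.1709     28.11
  solve Keq expr → x = 9.363; check Q = 1.3000e+05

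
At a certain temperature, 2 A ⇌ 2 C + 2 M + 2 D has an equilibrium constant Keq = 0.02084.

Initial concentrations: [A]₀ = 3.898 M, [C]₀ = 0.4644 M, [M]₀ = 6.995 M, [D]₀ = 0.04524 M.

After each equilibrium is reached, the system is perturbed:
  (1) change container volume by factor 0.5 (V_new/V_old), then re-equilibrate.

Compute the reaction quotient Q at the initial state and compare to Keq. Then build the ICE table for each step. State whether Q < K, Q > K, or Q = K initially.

Q₀ = 0.001421 vs Keq = 0.02084 ⇒ Q<K, forward
Step 1:
                    A           C           M           D
  I             3.898      0.4644       6.995     0.04524
  C          -0.09361     0.09361     0.09361     0.09361
  E             3.804       0.558       7.089      0.1388
  solve Keq expr → x = 0.0468; check Q = 0.02084
Then change container volume by factor 0.5 (V_new/V_old).
Step 2:
                    A           C           M           D
  I             7.609       1.116       14.18      0.2777
  C            0.1907     -0.1907     -0.1907     -0.1907
  E             7.799      0.9253       13.99       0.087
  solve Keq expr → x = -0.09535; check Q = 0.02084

Q₀ = 0.001421; Q < K (proceeds forward)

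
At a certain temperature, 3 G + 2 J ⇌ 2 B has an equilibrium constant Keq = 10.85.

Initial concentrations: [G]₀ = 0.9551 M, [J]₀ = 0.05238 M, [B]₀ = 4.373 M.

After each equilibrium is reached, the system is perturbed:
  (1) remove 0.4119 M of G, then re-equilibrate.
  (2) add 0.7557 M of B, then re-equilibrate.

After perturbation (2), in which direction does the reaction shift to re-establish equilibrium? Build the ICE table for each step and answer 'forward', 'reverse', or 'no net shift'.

Q₀ = 8000 vs Keq = 10.85 ⇒ Q>K, reverse
Step 1:
                  G         J         B
  I          0.9551   0.05238     4.373
  C          0.7303    0.4868   -0.4868
  E           1.685    0.5392     3.886
  solve Keq expr → x = -0.2434; check Q = 10.85
Then remove 0.4119 M of G.
Step 2:
                  G         J         B
  I           1.273    0.5392     3.886
  C          0.1754    0.1169   -0.1169
  E           1.449    0.6561     3.769
  solve Keq expr → x = -0.05846; check Q = 10.85
Then add 0.7557 M of B.
Step 3:
                  G         J         B
  I           1.449    0.6561     4.525
  C         0.08586   0.05724  -0.05724
  E           1.535    0.7134     4.468
  solve Keq expr → x = -0.02862; check Q = 10.85

Direction: reverse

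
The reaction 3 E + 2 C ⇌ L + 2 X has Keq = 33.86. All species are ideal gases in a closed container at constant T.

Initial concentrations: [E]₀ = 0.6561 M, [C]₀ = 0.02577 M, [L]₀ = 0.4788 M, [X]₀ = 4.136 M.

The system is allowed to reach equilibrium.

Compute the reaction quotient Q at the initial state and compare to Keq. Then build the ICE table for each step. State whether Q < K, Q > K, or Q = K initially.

Q₀ = 4.3669e+04 vs Keq = 33.86 ⇒ Q>K, reverse
Step 1:
                   E          C          L          X
  I           0.6561    0.02577     0.4788      4.136
  C           0.4494     0.2996    -0.1498    -0.2996
  E            1.105     0.3254      0.329      3.836
  solve Keq expr → x = -0.1498; check Q = 33.86

Q₀ = 4.3669e+04; Q > K (proceeds reverse)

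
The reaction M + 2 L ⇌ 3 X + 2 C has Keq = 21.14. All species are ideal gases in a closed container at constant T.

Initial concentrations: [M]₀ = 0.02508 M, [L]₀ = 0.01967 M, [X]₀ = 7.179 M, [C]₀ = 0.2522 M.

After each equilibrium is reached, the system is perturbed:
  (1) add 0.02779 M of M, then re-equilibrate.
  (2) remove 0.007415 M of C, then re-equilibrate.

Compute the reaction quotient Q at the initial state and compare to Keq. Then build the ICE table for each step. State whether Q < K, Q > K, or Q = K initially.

Q₀ = 2.4252e+06 vs Keq = 21.14 ⇒ Q>K, reverse
Step 1:
                   M          L          X          C
  init       0.02508    0.01967      7.179     0.2522
  Δ           0.1142     0.2284    -0.3426    -0.2284
  eq          0.1393     0.2481      6.836    0.02381
  solve Keq expr → x = -0.1142; check Q = 21.14
Then add 0.02779 M of M.
Step 2:
                   M          L          X          C
  init        0.1671     0.2481      6.836    0.02381
  Δ       -9.8390e-04  -0.001968   0.002952   0.001968
  eq          0.1661     0.2461      6.839    0.02578
  solve Keq expr → x = 9.8390e-04; check Q = 21.14
Then remove 0.007415 M of C.
Step 3:
                   M          L          X          C
  init        0.1661     0.2461      6.839    0.01836
  Δ        -0.003221  -0.006443   0.009664   0.006443
  eq          0.1629     0.2396      6.849    0.02481
  solve Keq expr → x = 0.003221; check Q = 21.14

Q₀ = 2.4252e+06; Q > K (proceeds reverse)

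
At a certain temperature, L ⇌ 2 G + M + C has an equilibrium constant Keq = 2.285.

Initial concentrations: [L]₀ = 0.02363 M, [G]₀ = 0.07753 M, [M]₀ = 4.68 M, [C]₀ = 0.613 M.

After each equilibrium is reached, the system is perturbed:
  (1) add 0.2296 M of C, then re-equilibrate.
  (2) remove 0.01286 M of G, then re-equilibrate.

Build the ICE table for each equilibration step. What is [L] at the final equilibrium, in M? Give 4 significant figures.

[L]_eq = 0.01296 M

Q₀ = 0.7298 vs Keq = 2.285 ⇒ Q<K, forward
Step 1:
                   L          G          M          C
  init       0.02363    0.07753       4.68      0.613
  Δ         -0.01096    0.02192    0.01096    0.01096
  eq         0.01267    0.09945      4.691      0.624
  solve Keq expr → x = 0.01096; check Q = 2.285
Then add 0.2296 M of C.
Step 2:
                   L          G          M          C
  init       0.01267    0.09945      4.691     0.8536
  Δ         0.002744  -0.005487  -0.002744  -0.002744
  eq         0.01541    0.09396      4.688     0.8508
  solve Keq expr → x = -0.002744; check Q = 2.285
Then remove 0.01286 M of G.
Step 3:
                   L          G          M          C
  init       0.01541     0.0811      4.688     0.8508
  Δ        -0.002454   0.004908   0.002454   0.002454
  eq         0.01296    0.08601      4.691     0.8533
  solve Keq expr → x = 0.002454; check Q = 2.285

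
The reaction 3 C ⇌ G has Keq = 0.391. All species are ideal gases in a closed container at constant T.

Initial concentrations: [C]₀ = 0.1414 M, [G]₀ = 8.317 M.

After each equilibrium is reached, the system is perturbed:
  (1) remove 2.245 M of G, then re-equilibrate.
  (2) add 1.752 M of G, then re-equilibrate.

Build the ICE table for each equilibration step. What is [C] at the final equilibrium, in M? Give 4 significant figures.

Q₀ = 2942 vs Keq = 0.391 ⇒ Q>K, reverse
Step 1:
                    C           G
  init         0.1414       8.317
  Δ             2.532     -0.8441
  eq            2.674       7.473
  solve Keq expr → x = -0.8441; check Q = 0.391
Then remove 2.245 M of G.
Step 2:
                    C           G
  init          2.674       5.228
  Δ           -0.2858     0.09528
  eq            2.388       5.323
  solve Keq expr → x = 0.09528; check Q = 0.391
Then add 1.752 M of G.
Step 3:
                    C           G
  init          2.388       7.075
  Δ            0.2281    -0.07604
  eq            2.616       6.999
  solve Keq expr → x = -0.07604; check Q = 0.391

[C]_eq = 2.616 M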